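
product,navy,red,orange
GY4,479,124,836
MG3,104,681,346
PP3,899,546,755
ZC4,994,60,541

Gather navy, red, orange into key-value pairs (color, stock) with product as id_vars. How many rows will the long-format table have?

4 product values × 3 melted columns = 12 rows.

12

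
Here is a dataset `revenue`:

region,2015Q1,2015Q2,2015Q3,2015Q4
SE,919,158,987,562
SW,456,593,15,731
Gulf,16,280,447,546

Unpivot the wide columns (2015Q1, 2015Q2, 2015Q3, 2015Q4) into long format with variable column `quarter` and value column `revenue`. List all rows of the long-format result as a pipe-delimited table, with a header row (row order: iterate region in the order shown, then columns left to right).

Each (region, column) pair becomes one row: 3 × 4 = 12 rows.
For example, (SE, 2015Q1) → revenue=919.

| region | quarter | revenue |
| SE | 2015Q1 | 919 |
| SE | 2015Q2 | 158 |
| SE | 2015Q3 | 987 |
| SE | 2015Q4 | 562 |
| SW | 2015Q1 | 456 |
| SW | 2015Q2 | 593 |
| SW | 2015Q3 | 15 |
| SW | 2015Q4 | 731 |
| Gulf | 2015Q1 | 16 |
| Gulf | 2015Q2 | 280 |
| Gulf | 2015Q3 | 447 |
| Gulf | 2015Q4 | 546 |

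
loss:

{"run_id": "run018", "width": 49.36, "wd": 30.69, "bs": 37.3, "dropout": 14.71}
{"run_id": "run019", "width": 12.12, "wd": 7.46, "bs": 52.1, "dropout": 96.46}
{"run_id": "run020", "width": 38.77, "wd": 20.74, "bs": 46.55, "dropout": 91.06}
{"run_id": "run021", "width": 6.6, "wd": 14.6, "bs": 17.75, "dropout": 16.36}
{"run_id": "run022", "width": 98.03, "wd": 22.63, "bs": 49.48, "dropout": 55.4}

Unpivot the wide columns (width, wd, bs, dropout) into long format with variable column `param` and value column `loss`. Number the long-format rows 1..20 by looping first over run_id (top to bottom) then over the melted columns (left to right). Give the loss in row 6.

20 rows total (5 × 4). Row 6: index ⌊(6-1)/4⌋ = 1 into run_id → run019; (6-1) mod 4 = 1 into the melted columns → wd.
So row 6 is (run019, wd, 7.46); loss = 7.46.

7.46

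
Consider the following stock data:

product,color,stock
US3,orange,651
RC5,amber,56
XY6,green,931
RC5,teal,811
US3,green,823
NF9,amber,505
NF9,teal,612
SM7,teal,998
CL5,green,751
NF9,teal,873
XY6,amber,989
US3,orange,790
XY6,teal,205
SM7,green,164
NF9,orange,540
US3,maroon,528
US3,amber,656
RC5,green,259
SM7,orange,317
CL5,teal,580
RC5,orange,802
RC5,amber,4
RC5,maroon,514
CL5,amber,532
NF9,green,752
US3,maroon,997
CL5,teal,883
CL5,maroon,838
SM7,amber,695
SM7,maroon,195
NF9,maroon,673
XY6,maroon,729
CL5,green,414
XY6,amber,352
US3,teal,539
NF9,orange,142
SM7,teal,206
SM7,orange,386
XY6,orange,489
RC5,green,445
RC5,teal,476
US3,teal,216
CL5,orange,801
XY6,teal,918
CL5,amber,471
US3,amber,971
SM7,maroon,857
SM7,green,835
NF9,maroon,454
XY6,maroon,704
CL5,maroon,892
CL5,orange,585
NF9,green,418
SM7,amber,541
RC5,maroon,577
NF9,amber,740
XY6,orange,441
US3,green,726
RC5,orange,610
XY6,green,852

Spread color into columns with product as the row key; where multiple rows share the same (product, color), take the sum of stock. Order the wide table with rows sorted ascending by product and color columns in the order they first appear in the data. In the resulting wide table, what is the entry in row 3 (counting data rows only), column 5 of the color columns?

With rows sorted ascending by product, row 3 is product=RC5. color columns in first-appearance order: orange, amber, green, teal, maroon; column 5 is maroon.
Long rows with product=RC5, color=maroon: 514 + 577 = 1091.

1091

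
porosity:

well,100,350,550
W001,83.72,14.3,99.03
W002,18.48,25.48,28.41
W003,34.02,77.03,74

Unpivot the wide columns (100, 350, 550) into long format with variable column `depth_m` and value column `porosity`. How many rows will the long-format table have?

9

3 well values × 3 melted columns = 9 rows.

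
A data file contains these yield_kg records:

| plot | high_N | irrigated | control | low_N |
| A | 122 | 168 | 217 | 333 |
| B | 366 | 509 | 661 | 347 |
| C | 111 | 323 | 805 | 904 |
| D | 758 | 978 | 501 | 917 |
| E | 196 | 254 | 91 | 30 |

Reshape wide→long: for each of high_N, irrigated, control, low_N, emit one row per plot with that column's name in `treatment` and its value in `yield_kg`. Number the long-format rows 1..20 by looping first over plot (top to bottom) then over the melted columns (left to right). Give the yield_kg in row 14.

978

20 rows total (5 × 4). Row 14: index ⌊(14-1)/4⌋ = 3 into plot → D; (14-1) mod 4 = 1 into the melted columns → irrigated.
So row 14 is (D, irrigated, 978); yield_kg = 978.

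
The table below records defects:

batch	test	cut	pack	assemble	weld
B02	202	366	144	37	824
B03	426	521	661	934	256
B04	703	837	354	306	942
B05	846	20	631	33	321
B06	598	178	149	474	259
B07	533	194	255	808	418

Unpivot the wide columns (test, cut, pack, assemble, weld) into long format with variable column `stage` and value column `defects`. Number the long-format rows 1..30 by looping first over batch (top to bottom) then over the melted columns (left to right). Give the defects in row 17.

20

30 rows total (6 × 5). Row 17: index ⌊(17-1)/5⌋ = 3 into batch → B05; (17-1) mod 5 = 1 into the melted columns → cut.
So row 17 is (B05, cut, 20); defects = 20.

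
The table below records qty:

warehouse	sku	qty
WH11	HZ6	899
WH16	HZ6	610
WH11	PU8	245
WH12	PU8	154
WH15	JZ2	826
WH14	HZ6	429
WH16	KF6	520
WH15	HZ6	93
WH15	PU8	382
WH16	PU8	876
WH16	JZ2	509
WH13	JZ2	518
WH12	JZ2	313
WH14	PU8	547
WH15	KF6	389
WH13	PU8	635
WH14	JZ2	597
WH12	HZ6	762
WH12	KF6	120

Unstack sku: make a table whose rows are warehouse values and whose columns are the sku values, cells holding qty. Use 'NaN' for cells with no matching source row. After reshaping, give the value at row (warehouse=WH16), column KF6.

The long row with warehouse=WH16, sku=KF6 has qty=520.

520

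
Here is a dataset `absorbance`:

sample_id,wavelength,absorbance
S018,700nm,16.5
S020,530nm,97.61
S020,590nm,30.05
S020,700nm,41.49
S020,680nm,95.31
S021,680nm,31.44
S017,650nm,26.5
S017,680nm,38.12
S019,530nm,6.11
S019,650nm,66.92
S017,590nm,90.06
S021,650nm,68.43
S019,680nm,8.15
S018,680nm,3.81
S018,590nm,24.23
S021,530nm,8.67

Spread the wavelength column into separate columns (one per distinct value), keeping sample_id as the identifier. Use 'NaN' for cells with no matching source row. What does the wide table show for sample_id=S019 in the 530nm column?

The long row with sample_id=S019, wavelength=530nm has absorbance=6.11.

6.11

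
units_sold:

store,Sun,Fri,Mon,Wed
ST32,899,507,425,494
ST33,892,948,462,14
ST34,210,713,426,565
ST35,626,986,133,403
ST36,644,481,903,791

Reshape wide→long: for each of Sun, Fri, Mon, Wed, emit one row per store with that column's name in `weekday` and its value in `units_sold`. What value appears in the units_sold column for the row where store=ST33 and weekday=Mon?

Unpivoting turns each (store, wide-column) pair into one long row.
The wide cell at row ST33, column Mon holds 462, so the long row (ST33, Mon) has units_sold=462.

462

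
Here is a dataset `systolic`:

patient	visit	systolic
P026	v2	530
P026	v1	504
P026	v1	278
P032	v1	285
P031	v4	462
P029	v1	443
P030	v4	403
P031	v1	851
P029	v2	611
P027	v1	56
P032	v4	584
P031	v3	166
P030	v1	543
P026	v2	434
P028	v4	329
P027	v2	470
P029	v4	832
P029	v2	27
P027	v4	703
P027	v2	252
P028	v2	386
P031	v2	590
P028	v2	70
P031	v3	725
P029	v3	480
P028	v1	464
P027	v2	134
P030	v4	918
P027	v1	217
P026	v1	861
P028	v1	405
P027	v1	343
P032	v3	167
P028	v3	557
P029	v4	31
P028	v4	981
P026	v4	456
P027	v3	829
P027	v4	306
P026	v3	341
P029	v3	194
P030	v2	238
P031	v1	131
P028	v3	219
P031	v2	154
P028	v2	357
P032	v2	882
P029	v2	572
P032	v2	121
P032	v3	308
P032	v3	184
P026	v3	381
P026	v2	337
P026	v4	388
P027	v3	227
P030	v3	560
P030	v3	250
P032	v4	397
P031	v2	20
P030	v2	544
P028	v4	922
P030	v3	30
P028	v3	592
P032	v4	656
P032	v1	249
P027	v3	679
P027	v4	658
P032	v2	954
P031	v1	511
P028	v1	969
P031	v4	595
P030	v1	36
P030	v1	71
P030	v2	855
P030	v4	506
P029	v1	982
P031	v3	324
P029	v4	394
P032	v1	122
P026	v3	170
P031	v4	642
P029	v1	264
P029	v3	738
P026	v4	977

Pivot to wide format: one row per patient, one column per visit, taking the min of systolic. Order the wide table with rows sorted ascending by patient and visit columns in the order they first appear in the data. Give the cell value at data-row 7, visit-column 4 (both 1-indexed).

167

With rows sorted ascending by patient, row 7 is patient=P032. visit columns in first-appearance order: v2, v1, v4, v3; column 4 is v3.
Long rows with patient=P032, visit=v3: min(167, 308, 184) = 167.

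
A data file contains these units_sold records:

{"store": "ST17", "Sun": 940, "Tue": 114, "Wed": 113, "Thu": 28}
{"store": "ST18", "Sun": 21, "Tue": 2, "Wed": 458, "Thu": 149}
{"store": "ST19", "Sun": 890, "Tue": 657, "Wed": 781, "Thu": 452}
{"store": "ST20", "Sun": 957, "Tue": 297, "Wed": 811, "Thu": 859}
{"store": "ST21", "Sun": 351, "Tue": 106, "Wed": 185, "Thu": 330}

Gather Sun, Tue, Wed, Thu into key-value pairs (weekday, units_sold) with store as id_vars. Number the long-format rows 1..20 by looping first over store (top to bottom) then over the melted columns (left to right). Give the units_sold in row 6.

2

20 rows total (5 × 4). Row 6: index ⌊(6-1)/4⌋ = 1 into store → ST18; (6-1) mod 4 = 1 into the melted columns → Tue.
So row 6 is (ST18, Tue, 2); units_sold = 2.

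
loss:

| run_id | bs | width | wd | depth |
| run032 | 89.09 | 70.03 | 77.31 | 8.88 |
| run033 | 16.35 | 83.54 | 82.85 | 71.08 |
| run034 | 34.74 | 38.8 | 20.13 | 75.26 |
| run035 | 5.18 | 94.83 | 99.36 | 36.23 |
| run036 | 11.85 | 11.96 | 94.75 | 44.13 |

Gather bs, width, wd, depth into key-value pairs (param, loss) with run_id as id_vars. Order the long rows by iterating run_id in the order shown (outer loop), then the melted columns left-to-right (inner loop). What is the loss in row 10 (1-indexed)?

20 rows total (5 × 4). Row 10: index ⌊(10-1)/4⌋ = 2 into run_id → run034; (10-1) mod 4 = 1 into the melted columns → width.
So row 10 is (run034, width, 38.8); loss = 38.8.

38.8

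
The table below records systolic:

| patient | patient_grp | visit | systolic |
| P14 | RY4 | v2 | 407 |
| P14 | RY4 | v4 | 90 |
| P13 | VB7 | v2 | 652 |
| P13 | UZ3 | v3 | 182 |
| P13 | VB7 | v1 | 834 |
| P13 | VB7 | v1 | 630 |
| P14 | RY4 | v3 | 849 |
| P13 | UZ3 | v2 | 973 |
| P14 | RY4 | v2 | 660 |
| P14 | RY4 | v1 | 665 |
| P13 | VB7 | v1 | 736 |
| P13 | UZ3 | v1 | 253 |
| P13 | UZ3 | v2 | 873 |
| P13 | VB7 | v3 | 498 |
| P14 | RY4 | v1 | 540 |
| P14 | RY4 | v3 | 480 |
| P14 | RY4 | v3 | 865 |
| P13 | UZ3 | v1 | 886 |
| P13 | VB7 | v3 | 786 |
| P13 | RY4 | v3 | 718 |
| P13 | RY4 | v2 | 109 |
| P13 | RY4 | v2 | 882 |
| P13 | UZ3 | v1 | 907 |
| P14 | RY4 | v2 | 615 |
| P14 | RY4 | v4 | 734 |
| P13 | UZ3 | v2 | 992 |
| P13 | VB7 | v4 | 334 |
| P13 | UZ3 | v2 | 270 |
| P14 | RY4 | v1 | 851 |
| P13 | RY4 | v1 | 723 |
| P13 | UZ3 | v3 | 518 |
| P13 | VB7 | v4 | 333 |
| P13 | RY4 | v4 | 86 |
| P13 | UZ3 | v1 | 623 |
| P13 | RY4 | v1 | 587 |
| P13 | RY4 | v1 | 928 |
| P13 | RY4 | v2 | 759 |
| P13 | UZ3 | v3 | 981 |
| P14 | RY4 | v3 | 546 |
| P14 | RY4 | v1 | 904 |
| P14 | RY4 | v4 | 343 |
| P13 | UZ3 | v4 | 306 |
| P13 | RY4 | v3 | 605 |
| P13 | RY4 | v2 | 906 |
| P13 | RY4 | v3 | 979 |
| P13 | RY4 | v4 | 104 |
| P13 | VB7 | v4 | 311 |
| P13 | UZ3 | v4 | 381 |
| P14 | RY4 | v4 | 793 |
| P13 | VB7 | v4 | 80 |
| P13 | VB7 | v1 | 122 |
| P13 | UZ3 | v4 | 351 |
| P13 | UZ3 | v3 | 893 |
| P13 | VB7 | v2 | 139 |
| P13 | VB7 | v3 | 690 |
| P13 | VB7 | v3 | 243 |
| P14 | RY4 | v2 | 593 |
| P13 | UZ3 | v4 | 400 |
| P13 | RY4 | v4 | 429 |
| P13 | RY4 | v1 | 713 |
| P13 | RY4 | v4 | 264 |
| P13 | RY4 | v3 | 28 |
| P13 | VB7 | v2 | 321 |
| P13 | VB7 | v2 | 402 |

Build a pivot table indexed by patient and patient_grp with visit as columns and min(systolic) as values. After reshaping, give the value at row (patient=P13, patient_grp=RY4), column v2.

Rows with patient=P13, patient_grp=RY4 and visit=v2: systolic values are 109, 882, 759, 906.
min(109, 882, 759, 906) = 109.

109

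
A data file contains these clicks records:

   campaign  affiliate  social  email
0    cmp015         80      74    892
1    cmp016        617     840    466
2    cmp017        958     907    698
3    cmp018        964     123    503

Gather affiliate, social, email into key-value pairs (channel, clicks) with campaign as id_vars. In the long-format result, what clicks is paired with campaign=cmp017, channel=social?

Unpivoting turns each (campaign, wide-column) pair into one long row.
The wide cell at row cmp017, column social holds 907, so the long row (cmp017, social) has clicks=907.

907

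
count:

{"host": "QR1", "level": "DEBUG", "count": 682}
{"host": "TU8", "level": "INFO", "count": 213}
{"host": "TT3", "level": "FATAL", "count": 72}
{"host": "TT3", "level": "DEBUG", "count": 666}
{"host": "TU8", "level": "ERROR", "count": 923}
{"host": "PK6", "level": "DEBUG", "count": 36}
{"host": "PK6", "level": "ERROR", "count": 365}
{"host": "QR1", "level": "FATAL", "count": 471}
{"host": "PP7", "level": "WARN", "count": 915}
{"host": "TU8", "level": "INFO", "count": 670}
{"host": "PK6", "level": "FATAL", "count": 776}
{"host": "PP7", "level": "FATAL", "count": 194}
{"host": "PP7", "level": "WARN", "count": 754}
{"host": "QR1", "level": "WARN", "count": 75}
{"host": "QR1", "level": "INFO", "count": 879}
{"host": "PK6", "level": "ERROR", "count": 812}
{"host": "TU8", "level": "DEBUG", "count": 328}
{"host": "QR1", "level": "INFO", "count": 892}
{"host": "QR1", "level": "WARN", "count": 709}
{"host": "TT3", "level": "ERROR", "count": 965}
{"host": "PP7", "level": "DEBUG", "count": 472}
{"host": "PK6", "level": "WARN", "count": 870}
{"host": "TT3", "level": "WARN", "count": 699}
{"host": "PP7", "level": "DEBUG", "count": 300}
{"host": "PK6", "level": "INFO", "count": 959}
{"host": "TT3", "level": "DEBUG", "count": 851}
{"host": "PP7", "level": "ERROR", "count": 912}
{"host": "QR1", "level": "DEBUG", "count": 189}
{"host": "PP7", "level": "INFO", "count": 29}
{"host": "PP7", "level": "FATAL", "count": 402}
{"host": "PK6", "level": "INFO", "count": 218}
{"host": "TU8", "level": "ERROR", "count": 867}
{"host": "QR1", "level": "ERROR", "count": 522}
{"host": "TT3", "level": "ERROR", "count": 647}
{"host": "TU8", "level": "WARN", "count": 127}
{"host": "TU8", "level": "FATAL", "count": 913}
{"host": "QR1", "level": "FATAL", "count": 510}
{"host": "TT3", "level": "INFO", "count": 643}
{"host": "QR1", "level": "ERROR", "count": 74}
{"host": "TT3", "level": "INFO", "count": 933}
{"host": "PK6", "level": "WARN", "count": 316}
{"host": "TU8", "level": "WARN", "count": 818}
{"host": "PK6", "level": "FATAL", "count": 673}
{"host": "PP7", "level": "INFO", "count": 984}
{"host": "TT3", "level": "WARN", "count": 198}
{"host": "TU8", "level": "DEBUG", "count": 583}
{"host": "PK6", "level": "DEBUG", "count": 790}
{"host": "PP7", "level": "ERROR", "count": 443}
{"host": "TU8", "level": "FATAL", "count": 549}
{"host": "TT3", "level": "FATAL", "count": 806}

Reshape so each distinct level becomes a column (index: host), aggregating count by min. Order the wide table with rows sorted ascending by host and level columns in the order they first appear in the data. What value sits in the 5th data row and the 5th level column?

127

With rows sorted ascending by host, row 5 is host=TU8. level columns in first-appearance order: DEBUG, INFO, FATAL, ERROR, WARN; column 5 is WARN.
Long rows with host=TU8, level=WARN: min(127, 818) = 127.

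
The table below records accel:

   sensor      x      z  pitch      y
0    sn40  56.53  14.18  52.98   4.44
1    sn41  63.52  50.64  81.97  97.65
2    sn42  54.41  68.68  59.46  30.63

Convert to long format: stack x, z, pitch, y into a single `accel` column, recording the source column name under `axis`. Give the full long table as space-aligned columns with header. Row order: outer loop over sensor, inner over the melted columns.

Each (sensor, column) pair becomes one row: 3 × 4 = 12 rows.
For example, (sn40, x) → accel=56.53.

sensor  axis   accel
sn40    x      56.53
sn40    z      14.18
sn40    pitch  52.98
sn40    y      4.44 
sn41    x      63.52
sn41    z      50.64
sn41    pitch  81.97
sn41    y      97.65
sn42    x      54.41
sn42    z      68.68
sn42    pitch  59.46
sn42    y      30.63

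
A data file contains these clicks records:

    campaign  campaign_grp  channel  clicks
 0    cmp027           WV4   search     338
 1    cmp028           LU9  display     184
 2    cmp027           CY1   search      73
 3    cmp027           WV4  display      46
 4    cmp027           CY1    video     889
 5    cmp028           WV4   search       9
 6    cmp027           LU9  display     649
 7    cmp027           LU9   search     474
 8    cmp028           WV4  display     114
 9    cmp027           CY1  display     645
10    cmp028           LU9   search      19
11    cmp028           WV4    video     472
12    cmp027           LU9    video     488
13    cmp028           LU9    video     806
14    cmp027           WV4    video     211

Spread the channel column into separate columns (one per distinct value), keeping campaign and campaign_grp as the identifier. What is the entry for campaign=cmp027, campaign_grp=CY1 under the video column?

889

Wide layout: rows indexed by campaign and campaign_grp, columns are the 3 distinct channel values (search, display, video).
Cell (campaign=cmp027, campaign_grp=CY1, channel=video) draws from the long row where campaign=cmp027, campaign_grp=CY1 and channel=video, which has clicks=889.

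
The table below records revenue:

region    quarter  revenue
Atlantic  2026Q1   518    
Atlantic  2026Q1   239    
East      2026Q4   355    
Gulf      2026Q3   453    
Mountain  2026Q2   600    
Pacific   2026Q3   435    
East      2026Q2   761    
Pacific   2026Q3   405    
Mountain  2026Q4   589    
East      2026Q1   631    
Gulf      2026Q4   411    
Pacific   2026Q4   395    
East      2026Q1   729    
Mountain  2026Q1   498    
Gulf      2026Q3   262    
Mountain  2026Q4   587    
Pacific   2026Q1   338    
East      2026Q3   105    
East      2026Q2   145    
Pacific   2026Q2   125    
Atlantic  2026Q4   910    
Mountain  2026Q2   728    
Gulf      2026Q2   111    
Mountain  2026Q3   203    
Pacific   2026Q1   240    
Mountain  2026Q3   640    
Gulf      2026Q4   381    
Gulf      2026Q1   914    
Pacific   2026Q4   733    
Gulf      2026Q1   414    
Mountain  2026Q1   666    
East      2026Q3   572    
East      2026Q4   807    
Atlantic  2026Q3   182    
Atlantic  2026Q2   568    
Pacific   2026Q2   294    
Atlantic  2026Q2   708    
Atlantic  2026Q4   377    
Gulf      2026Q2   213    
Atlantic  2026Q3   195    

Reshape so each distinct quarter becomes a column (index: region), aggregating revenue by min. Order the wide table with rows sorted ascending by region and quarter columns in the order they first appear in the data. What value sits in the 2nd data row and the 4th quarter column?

145

With rows sorted ascending by region, row 2 is region=East. quarter columns in first-appearance order: 2026Q1, 2026Q4, 2026Q3, 2026Q2; column 4 is 2026Q2.
Long rows with region=East, quarter=2026Q2: min(761, 145) = 145.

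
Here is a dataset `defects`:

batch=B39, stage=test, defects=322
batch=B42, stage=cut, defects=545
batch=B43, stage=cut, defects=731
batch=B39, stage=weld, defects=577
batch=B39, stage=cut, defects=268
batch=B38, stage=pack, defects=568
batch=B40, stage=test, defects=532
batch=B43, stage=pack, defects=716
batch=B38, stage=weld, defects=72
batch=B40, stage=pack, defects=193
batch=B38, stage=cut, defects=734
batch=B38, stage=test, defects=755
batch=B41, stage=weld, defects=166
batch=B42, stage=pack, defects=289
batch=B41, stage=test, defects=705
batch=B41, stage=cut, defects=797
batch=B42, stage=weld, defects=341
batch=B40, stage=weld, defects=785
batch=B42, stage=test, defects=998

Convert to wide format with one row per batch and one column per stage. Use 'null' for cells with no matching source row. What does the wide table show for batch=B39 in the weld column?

577

The long row with batch=B39, stage=weld has defects=577.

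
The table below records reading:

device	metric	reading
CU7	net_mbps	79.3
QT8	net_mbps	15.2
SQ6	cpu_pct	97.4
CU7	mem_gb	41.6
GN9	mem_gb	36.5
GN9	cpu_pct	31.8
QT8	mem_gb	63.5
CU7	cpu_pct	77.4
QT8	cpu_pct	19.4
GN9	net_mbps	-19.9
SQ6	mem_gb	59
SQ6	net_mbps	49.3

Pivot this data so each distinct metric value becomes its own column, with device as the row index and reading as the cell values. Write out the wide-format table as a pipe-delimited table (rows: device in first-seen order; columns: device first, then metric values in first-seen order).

Columns: device plus the 3 distinct metric values (net_mbps, cpu_pct, mem_gb).
For example, row CU7 column net_mbps takes reading=79.3 from the long row (CU7, net_mbps).

| device | net_mbps | cpu_pct | mem_gb |
| CU7 | 79.3 | 77.4 | 41.6 |
| QT8 | 15.2 | 19.4 | 63.5 |
| SQ6 | 49.3 | 97.4 | 59 |
| GN9 | -19.9 | 31.8 | 36.5 |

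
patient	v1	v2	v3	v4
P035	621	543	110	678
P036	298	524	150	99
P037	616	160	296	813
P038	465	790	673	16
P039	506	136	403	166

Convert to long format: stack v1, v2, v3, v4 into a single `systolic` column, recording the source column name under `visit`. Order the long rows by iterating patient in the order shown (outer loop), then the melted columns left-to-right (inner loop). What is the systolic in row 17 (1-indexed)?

20 rows total (5 × 4). Row 17: index ⌊(17-1)/4⌋ = 4 into patient → P039; (17-1) mod 4 = 0 into the melted columns → v1.
So row 17 is (P039, v1, 506); systolic = 506.

506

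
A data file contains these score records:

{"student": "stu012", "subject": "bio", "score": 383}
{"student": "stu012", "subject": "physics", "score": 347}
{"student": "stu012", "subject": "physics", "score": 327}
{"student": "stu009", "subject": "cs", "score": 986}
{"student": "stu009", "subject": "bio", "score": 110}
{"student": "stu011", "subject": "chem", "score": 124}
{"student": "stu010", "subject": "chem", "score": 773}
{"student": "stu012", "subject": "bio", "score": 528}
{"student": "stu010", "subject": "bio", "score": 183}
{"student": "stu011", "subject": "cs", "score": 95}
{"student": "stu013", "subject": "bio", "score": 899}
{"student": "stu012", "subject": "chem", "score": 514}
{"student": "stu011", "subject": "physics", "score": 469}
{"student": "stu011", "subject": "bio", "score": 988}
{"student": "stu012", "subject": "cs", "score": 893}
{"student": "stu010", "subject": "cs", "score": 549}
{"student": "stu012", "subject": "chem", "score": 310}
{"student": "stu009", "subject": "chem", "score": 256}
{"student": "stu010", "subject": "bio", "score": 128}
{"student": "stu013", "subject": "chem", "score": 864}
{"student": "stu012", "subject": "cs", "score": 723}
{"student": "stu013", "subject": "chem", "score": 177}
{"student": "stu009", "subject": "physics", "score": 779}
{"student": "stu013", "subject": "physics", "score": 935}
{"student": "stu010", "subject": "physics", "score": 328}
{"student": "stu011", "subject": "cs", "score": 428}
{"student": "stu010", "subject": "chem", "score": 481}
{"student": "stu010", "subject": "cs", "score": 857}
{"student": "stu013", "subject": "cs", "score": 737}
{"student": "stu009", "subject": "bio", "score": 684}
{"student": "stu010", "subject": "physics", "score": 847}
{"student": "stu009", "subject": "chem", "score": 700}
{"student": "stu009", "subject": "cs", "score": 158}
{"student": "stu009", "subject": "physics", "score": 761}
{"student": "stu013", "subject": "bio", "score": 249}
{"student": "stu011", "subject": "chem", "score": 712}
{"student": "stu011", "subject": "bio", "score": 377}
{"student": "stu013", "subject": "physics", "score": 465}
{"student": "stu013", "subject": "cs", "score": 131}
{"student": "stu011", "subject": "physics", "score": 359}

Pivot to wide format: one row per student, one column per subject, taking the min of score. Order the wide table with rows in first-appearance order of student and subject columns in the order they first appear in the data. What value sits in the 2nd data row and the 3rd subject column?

With rows in first-appearance order of student, row 2 is student=stu009. subject columns in first-appearance order: bio, physics, cs, chem; column 3 is cs.
Long rows with student=stu009, subject=cs: min(986, 158) = 158.

158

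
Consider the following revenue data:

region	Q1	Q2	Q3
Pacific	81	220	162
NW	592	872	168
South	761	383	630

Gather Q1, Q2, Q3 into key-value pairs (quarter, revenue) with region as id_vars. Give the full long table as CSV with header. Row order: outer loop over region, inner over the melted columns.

Each (region, column) pair becomes one row: 3 × 3 = 9 rows.
For example, (Pacific, Q1) → revenue=81.

region,quarter,revenue
Pacific,Q1,81
Pacific,Q2,220
Pacific,Q3,162
NW,Q1,592
NW,Q2,872
NW,Q3,168
South,Q1,761
South,Q2,383
South,Q3,630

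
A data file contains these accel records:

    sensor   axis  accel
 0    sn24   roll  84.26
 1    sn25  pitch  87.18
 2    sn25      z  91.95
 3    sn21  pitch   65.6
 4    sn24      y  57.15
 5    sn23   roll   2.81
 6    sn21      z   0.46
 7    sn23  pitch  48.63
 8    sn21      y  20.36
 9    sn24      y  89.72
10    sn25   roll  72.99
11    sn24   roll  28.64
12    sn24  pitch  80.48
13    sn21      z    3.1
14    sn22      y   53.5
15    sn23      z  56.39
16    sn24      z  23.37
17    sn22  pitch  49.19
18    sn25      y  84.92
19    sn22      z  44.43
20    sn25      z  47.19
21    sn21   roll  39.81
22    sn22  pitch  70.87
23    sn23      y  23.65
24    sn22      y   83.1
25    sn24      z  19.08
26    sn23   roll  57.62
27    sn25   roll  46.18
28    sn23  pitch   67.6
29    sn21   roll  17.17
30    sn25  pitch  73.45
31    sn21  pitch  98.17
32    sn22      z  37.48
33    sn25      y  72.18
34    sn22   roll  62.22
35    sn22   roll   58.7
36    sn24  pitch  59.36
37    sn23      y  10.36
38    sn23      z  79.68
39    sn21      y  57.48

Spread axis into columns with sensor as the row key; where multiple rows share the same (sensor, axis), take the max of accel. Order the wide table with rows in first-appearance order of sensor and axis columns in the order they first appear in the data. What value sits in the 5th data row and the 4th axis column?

With rows in first-appearance order of sensor, row 5 is sensor=sn22. axis columns in first-appearance order: roll, pitch, z, y; column 4 is y.
Long rows with sensor=sn22, axis=y: max(53.5, 83.1) = 83.1.

83.1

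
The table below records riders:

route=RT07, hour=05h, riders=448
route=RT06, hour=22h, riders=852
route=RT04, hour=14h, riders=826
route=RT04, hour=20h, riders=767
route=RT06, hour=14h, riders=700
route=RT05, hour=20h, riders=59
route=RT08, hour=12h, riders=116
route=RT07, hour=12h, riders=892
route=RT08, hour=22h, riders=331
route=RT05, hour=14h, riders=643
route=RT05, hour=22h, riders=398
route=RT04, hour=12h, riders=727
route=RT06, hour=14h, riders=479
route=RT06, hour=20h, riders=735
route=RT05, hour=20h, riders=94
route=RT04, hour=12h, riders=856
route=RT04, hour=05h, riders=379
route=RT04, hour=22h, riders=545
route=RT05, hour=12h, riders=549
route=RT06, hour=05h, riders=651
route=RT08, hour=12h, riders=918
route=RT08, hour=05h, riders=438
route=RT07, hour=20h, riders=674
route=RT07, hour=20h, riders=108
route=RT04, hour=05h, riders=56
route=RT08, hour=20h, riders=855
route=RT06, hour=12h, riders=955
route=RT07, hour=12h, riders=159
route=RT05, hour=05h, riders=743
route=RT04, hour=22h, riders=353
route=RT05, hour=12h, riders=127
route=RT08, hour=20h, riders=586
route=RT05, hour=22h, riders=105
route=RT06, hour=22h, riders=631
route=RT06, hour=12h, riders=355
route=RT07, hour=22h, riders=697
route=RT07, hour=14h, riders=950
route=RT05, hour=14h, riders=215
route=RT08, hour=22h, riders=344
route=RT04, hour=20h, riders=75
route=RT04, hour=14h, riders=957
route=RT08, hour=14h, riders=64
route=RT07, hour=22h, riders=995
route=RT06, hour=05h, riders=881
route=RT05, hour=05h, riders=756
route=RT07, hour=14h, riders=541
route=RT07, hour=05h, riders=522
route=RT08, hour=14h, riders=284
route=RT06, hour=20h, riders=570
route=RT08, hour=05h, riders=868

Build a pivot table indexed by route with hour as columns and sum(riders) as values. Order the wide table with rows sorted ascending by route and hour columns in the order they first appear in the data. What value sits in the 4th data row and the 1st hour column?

With rows sorted ascending by route, row 4 is route=RT07. hour columns in first-appearance order: 05h, 22h, 14h, 20h, 12h; column 1 is 05h.
Long rows with route=RT07, hour=05h: 448 + 522 = 970.

970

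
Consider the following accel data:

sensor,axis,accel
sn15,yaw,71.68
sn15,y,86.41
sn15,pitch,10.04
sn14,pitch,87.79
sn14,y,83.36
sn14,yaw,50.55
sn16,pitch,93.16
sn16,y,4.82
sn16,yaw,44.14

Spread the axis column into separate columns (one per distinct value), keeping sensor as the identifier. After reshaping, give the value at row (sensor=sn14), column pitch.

87.79

Wide layout: rows indexed by sensor, columns are the 3 distinct axis values (yaw, y, pitch).
Cell (sensor=sn14, axis=pitch) draws from the long row where sensor=sn14 and axis=pitch, which has accel=87.79.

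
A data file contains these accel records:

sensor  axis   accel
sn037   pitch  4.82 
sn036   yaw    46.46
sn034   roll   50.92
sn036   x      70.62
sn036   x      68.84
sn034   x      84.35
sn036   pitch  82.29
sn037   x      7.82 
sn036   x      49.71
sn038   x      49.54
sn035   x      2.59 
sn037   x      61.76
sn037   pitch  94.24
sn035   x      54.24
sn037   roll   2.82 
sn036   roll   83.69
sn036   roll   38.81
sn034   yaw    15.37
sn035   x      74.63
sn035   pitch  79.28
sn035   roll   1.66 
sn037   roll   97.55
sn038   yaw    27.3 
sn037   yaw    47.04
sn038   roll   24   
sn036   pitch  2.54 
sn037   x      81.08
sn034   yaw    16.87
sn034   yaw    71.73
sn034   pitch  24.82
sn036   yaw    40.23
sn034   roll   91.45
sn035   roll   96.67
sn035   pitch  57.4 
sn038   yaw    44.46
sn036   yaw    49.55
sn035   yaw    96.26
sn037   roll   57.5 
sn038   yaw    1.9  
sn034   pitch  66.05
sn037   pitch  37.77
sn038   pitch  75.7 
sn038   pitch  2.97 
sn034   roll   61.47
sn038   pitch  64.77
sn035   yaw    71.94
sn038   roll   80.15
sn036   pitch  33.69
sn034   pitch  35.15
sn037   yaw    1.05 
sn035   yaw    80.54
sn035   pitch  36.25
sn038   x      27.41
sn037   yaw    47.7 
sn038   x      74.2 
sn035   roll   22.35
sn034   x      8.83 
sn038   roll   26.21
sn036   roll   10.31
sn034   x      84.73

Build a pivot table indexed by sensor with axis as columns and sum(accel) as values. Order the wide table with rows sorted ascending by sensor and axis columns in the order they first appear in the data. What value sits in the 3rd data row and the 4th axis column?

With rows sorted ascending by sensor, row 3 is sensor=sn036. axis columns in first-appearance order: pitch, yaw, roll, x; column 4 is x.
Long rows with sensor=sn036, axis=x: 70.62 + 68.84 + 49.71 = 189.17.

189.17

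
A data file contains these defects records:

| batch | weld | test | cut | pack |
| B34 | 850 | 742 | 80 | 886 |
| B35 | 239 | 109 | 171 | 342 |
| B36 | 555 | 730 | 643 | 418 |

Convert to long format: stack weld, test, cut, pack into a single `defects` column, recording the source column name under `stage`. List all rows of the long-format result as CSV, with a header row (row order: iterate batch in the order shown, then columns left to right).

batch,stage,defects
B34,weld,850
B34,test,742
B34,cut,80
B34,pack,886
B35,weld,239
B35,test,109
B35,cut,171
B35,pack,342
B36,weld,555
B36,test,730
B36,cut,643
B36,pack,418

Each (batch, column) pair becomes one row: 3 × 4 = 12 rows.
For example, (B34, weld) → defects=850.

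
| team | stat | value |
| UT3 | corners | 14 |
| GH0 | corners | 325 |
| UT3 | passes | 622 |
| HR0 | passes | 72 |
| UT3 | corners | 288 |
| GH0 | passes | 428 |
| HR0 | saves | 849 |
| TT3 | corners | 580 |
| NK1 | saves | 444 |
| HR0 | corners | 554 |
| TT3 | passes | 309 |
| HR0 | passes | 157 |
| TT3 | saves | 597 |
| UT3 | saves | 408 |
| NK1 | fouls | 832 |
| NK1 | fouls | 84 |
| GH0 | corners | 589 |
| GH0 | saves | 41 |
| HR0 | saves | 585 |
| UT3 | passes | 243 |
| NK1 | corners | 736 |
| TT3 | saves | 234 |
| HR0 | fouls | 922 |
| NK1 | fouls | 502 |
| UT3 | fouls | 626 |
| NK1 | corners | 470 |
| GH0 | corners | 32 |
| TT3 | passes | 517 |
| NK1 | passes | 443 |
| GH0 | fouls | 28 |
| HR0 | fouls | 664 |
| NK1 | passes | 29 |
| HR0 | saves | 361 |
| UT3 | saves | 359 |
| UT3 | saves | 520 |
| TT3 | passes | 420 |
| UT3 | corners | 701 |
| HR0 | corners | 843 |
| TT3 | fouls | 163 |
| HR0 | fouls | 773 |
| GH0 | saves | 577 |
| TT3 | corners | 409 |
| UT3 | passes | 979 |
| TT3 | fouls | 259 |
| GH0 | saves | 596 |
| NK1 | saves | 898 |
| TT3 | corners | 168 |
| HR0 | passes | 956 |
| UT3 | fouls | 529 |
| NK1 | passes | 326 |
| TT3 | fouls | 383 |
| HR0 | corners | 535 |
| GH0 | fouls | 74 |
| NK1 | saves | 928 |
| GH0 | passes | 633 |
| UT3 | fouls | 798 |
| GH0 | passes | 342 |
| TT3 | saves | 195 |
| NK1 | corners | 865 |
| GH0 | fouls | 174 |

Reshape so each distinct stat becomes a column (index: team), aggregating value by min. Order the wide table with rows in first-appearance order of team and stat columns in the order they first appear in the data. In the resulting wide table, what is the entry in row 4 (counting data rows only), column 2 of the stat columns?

309

With rows in first-appearance order of team, row 4 is team=TT3. stat columns in first-appearance order: corners, passes, saves, fouls; column 2 is passes.
Long rows with team=TT3, stat=passes: min(309, 517, 420) = 309.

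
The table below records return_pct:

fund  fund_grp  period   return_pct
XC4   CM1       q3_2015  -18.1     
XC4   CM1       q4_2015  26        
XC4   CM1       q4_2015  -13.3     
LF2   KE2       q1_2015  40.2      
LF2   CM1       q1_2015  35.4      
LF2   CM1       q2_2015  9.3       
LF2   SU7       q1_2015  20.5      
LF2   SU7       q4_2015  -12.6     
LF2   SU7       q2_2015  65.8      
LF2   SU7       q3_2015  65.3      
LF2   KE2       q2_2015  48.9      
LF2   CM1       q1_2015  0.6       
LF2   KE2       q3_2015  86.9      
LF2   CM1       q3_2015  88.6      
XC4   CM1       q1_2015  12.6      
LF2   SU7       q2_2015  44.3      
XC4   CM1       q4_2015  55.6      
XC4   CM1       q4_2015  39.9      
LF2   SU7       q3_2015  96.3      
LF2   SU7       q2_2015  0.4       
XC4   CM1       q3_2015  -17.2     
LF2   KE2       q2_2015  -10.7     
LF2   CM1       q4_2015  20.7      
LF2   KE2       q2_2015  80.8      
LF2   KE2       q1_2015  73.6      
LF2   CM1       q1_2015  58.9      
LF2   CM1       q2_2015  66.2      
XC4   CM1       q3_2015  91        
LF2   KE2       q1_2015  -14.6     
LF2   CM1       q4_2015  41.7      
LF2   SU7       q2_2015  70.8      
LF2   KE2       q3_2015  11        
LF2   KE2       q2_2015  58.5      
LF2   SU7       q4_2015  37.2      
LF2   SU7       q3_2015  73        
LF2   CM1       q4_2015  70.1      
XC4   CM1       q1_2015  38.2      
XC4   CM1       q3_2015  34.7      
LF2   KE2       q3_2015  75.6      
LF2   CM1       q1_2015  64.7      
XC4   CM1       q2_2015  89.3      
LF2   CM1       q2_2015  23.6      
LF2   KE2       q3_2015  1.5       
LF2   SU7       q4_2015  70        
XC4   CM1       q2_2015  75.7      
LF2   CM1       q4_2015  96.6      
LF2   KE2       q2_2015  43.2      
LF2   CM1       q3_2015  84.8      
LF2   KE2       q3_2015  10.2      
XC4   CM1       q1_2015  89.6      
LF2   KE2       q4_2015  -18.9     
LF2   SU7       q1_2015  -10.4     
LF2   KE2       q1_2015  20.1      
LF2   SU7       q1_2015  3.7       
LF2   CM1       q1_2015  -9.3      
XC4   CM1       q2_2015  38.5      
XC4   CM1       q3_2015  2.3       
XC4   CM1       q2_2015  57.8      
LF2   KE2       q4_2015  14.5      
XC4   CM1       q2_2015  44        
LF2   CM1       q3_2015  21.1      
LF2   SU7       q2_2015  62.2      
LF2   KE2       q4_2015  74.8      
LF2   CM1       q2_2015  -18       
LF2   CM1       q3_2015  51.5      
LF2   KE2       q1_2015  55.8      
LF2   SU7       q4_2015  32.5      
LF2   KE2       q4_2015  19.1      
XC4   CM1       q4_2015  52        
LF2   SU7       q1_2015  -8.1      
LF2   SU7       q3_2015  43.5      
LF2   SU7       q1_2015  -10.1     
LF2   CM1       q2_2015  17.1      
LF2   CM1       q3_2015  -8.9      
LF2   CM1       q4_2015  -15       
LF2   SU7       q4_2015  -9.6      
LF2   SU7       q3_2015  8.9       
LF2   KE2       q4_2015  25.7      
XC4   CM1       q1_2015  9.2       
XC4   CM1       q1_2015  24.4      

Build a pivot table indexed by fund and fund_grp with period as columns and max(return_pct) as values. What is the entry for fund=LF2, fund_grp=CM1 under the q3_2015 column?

88.6

Rows with fund=LF2, fund_grp=CM1 and period=q3_2015: return_pct values are 88.6, 84.8, 21.1, 51.5, -8.9.
max(88.6, 84.8, 21.1, 51.5, -8.9) = 88.6.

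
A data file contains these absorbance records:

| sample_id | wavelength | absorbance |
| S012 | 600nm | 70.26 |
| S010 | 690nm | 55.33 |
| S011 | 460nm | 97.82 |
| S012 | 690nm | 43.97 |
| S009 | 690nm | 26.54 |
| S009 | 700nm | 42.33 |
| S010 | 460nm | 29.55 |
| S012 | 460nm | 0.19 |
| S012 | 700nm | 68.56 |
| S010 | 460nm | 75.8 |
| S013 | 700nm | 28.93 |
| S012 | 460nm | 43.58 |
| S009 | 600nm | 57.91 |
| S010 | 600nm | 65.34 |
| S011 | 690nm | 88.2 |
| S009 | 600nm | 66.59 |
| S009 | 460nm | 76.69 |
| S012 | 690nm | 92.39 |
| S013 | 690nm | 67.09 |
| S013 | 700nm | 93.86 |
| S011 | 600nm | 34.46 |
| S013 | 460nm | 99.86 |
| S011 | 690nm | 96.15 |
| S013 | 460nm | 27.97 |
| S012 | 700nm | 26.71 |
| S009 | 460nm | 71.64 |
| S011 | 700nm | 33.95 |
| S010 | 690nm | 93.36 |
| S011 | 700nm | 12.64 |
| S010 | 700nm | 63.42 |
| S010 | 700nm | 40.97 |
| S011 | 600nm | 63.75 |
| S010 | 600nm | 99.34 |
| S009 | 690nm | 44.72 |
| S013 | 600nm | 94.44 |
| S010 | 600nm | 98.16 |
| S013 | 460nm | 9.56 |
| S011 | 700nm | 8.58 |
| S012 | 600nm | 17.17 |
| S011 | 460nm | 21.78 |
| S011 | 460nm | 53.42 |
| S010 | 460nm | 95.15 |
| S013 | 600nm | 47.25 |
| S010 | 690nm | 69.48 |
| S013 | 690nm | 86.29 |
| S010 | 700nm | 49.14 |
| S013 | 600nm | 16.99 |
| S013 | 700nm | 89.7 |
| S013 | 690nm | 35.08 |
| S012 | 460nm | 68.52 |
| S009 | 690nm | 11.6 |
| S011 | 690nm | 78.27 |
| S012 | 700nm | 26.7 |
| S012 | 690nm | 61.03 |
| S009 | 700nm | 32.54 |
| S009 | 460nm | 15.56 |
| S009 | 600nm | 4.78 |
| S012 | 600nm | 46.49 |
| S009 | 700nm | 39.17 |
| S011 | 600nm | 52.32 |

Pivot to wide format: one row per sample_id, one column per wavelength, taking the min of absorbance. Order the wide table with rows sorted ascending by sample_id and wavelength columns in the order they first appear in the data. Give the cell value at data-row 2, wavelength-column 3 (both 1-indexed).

With rows sorted ascending by sample_id, row 2 is sample_id=S010. wavelength columns in first-appearance order: 600nm, 690nm, 460nm, 700nm; column 3 is 460nm.
Long rows with sample_id=S010, wavelength=460nm: min(29.55, 75.8, 95.15) = 29.55.

29.55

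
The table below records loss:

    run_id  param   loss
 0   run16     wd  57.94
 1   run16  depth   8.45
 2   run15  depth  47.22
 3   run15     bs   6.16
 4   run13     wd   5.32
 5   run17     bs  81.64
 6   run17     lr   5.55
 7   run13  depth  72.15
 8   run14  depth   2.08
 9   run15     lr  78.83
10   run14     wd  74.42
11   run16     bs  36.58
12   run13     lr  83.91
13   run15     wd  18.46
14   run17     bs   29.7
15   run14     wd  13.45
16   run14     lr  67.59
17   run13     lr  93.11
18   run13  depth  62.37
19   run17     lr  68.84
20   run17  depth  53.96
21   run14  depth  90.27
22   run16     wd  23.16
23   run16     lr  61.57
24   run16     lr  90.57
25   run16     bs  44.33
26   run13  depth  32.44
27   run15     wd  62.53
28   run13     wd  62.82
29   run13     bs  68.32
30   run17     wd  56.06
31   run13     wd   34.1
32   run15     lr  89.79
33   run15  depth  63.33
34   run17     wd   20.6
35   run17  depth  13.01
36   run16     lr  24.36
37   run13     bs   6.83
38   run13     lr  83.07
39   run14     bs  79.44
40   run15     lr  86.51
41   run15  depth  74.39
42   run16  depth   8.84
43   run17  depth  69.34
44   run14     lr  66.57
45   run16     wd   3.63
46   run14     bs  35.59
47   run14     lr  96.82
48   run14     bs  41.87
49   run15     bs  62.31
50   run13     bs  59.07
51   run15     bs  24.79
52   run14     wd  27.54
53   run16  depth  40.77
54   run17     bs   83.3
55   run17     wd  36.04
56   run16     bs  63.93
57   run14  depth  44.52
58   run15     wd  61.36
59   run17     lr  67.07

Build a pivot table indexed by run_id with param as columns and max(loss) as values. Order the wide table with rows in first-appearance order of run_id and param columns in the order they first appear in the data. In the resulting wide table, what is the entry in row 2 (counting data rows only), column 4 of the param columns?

89.79

With rows in first-appearance order of run_id, row 2 is run_id=run15. param columns in first-appearance order: wd, depth, bs, lr; column 4 is lr.
Long rows with run_id=run15, param=lr: max(78.83, 89.79, 86.51) = 89.79.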